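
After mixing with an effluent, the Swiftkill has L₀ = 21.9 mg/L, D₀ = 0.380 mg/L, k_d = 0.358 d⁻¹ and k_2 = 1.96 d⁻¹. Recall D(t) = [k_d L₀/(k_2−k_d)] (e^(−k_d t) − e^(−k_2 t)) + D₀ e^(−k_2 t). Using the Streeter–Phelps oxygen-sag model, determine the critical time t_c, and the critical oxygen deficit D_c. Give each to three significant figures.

With k_2/k_d = 5.475 and 1 − D₀(k_2−k_d)/(k_d L₀) = 0.9224,
t_c = ln(5.475 × 0.9224) / (1.96 − 0.358) = ln(5.050) / 1.602 = 1.619/1.602 = 1.011 d.
D_c = (k_d/k_2) L₀ e^(−k_d t_c) = (0.358/1.96) × 21.9 × e^(−0.358×1.011) = 0.1827 × 21.9 × 0.6964 = 2.786 mg/L.

t_c ≈ 1.01 d; D_c ≈ 2.79 mg/L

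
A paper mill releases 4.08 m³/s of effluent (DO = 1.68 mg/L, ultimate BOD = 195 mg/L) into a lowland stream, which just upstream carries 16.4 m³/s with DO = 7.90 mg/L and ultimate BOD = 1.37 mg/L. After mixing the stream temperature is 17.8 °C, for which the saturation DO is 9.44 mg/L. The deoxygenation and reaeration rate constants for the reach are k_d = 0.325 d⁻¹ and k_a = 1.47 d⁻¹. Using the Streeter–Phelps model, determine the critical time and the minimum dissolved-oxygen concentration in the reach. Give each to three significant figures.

Mixed DO = (16.4×7.90 + 4.08×1.68)/(16.4+4.08) = 136.4/20.48 = 6.661 mg/L.
Mixed L₀ = (16.4×1.37 + 4.08×195)/(20.48) = 818.1/20.48 = 39.94 mg/L.
Initial deficit D₀ = C_s − DO₀ = 9.44 − 6.661 = 2.779 mg/L.
t_c = (1/1.145) ln[(1.47/0.325)(1 − 2.779×1.145/(0.325×39.94))] = 0.8734 × ln(3.414) = 1.072 d.
D_c = (0.325/1.47) × 39.94 × e^(−0.325×1.072) = 0.2211 × 39.94 × 0.7057 = 6.232 mg/L.
Minimum DO = 9.44 − 6.232 = 3.208 mg/L.

t_c ≈ 1.07 d; minimum DO ≈ 3.21 mg/L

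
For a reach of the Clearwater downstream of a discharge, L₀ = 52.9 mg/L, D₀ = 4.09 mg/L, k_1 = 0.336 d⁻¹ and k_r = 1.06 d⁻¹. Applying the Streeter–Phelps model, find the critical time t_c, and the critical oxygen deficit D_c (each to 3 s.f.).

t_c ≈ 1.34 d; D_c ≈ 10.7 mg/L

At the critical point dD/dt = 0, so k_1 L₀ e^(−k_1 t) = k_r D. Substituting D(t) from the Streeter–Phelps equation and solving for t gives
t_c = ln[(k_r/k_1)(1 − D₀(k_r−k_1)/(k_1 L₀))] / (k_r−k_1).
Here k_r−k_1 = 0.7240 d⁻¹ and 1 − D₀(k_r−k_1)/(k_1 L₀) = 1 − 4.09×0.7240/(0.336×52.9) = 0.8334, so
t_c = ln(3.155 × 0.8334) / 0.7240 = 0.9667 / 0.7240 = 1.335 d.
D_c = (k_1/k_r) L₀ e^(−k_1 t_c) = (0.336/1.06) × 52.9 × e^(−0.336×1.335) = 0.3170 × 52.9 × 0.6385 = 10.71 mg/L.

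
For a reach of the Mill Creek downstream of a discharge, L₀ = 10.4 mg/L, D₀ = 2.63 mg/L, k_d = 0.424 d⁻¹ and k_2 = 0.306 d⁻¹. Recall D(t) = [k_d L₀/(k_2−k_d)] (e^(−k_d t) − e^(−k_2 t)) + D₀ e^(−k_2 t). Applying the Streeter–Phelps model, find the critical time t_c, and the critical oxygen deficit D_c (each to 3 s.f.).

t_c = [1/(k_2−k_d)] ln[(k_2/k_d)(1 − D₀(k_2−k_d)/(k_d L₀))]
= [1/(0.306−0.424)] ln[(0.306/0.424)(1 − 2.63×-0.1180/(0.424×10.4))]
= (1/-0.1180) ln[0.7217 × 1.070] = -8.475 × ln(0.7725) = -8.475 × -0.2581 = 2.188 d.
L(t_c) = L₀ e^(−k_d t_c) = 10.4 × 0.3955 = 4.113 mg/L, and at the critical point k_2 D_c = k_d L, so D_c = (0.424/0.306) × 4.113 = 5.700 mg/L.

t_c ≈ 2.19 d; D_c ≈ 5.70 mg/L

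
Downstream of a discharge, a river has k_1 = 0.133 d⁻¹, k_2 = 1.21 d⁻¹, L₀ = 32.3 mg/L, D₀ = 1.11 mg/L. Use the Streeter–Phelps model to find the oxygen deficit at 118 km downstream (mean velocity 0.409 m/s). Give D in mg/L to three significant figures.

Travel time t = x/v = 118 km / (0.409 m/s) = 118000 m / 0.409 m/s = 288500 s = 3.339 d.
k_1 L₀/(k_2−k_1) = 0.133×32.3/(1.21−0.133) = 4.296/1.077 = 3.989 mg/L.
e^(−k_1 t) = e^(−0.133×3.339) = 0.6414; e^(−k_2 t) = e^(−1.21×3.339) = 0.01759.
D = 3.989 × (0.6414 − 0.01759) + 1.11 × 0.01759 = 2.488 + 0.01952 = 2.508 mg/L.

D ≈ 2.51 mg/L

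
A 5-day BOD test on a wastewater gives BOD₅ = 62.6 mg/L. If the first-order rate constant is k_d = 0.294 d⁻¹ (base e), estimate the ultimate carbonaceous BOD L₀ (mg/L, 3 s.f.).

BOD₅ = L₀(1 − e^(−5k_d)) ⇒ L₀ = BOD₅ / (1 − e^(−5×0.294))
= 62.6 / (1 − 0.2299) = 62.6 / 0.7701 = 81.29 mg/L.

L₀ ≈ 81.3 mg/L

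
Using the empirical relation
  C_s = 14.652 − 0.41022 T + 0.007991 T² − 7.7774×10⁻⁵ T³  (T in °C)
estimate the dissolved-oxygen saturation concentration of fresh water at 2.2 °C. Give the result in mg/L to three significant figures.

C_s ≈ 13.8 mg/L

C_s = 14.652 − 0.41022×2.2 + 0.007991×2.2² − 7.7774×10⁻⁵×2.2³ = 13.79 mg/L.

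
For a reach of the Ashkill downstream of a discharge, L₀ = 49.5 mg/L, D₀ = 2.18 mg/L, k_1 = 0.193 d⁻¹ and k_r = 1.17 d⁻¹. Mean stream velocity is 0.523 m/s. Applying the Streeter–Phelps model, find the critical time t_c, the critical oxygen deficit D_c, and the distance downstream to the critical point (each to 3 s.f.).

At the critical point dD/dt = 0, so k_1 L₀ e^(−k_1 t) = k_r D. Substituting D(t) from the Streeter–Phelps equation and solving for t gives
t_c = ln[(k_r/k_1)(1 − D₀(k_r−k_1)/(k_1 L₀))] / (k_r−k_1).
Here k_r−k_1 = 0.9770 d⁻¹ and 1 − D₀(k_r−k_1)/(k_1 L₀) = 1 − 2.18×0.9770/(0.193×49.5) = 0.7771, so
t_c = ln(6.062 × 0.7771) / 0.9770 = 1.550 / 0.9770 = 1.586 d.
L(t_c) = L₀ e^(−k_1 t_c) = 49.5 × 0.7363 = 36.45 mg/L, and at the critical point k_r D_c = k_1 L, so D_c = (0.193/1.17) × 36.45 = 6.012 mg/L.
x_c = v t_c = 0.523 m/s × 1.586 d × 86400 s/d = 71680 m ≈ 71.7 km.

t_c ≈ 1.59 d; D_c ≈ 6.01 mg/L; x_c ≈ 71.7 km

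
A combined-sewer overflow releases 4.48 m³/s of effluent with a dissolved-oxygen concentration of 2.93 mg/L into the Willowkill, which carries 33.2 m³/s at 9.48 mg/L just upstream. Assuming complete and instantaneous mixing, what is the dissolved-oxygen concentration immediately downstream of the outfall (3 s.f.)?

Flow-weighted mixing: C = (Q_r C_r + Q_w C_w)/(Q_r + Q_w)
= (33.2×9.48 + 4.48×2.93)/(33.2 + 4.48) = 327.9/37.68 = 8.701 mg/L.

8.70 mg/L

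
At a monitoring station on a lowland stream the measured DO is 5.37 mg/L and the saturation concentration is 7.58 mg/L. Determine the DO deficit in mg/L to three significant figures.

D ≈ 2.21 mg/L

D = C_s − C = 7.58 − 5.37 = 2.21 mg/L.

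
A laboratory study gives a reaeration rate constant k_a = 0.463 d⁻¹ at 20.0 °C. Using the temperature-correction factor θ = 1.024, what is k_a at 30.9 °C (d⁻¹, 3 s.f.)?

k_a ≈ 0.600 d⁻¹

k_a(T₂) = k_a(T₁) · θ^(T₂−T₁) = 0.463 × 1.024^(30.9−20.0)
= 0.463 × 1.024^10.9 = 0.463 × 1.295 = 0.5996 d⁻¹.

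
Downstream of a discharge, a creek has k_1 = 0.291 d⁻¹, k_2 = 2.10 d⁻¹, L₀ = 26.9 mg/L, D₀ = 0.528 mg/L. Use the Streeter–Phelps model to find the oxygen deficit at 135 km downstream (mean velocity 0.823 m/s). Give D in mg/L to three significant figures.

D ≈ 2.42 mg/L

Travel time t = x/v = 135 km / (0.823 m/s) = 135000 m / 0.823 m/s = 164000 s = 1.899 d.
k_1 L₀/(k_2−k_1) = 0.291×26.9/(2.10−0.291) = 7.828/1.809 = 4.327 mg/L.
e^(−k_1 t) = e^(−0.291×1.899) = 0.5755; e^(−k_2 t) = e^(−2.10×1.899) = 0.01856.
D = 4.327 × (0.5755 − 0.01856) + 0.528 × 0.01856 = 2.410 + 0.009798 = 2.420 mg/L.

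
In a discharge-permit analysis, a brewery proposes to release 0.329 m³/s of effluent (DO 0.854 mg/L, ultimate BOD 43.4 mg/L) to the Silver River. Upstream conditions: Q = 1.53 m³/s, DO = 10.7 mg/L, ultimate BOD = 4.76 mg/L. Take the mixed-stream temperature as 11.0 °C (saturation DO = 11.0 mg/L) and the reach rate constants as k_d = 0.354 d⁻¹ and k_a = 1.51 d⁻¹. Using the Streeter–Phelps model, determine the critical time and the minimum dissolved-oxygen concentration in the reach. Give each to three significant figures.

Mixed DO = (1.53×10.7 + 0.329×0.854)/(1.53+0.329) = 16.65/1.859 = 8.957 mg/L.
Mixed L₀ = (1.53×4.76 + 0.329×43.4)/(1.859) = 21.56/1.859 = 11.60 mg/L.
Initial deficit D₀ = C_s − DO₀ = 11.0 − 8.957 = 2.043 mg/L.
t_c = (1/1.156) ln[(1.51/0.354)(1 − 2.043×1.156/(0.354×11.60))] = 0.8651 × ln(1.813) = 0.5145 d.
D_c = (0.354/1.51) × 11.60 × e^(−0.354×0.5145) = 0.2344 × 11.60 × 0.8335 = 2.266 mg/L.
Minimum DO = 11.0 − 2.266 = 8.734 mg/L.

t_c ≈ 0.514 d; minimum DO ≈ 8.73 mg/L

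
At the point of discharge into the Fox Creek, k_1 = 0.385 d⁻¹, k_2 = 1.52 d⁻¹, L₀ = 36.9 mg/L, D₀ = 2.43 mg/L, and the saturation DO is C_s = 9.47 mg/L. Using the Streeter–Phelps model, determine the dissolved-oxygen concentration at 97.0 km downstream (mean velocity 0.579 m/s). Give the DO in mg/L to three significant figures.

DO ≈ 4.07 mg/L

Travel time t = x/v = 97.0 km / (0.579 m/s) = 97000 m / 0.579 m/s = 167500 s = 1.939 d.
k_1 L₀/(k_2−k_1) = 0.385×36.9/(1.52−0.385) = 14.21/1.135 = 12.52 mg/L.
e^(−k_1 t) = e^(−0.385×1.939) = 0.4740; e^(−k_2 t) = e^(−1.52×1.939) = 0.05248.
D = 12.52 × (0.4740 − 0.05248) + 2.43 × 0.05248 = 5.276 + 0.1275 = 5.404 mg/L.
DO = C_s − D = 9.47 − 5.404 = 4.066 mg/L.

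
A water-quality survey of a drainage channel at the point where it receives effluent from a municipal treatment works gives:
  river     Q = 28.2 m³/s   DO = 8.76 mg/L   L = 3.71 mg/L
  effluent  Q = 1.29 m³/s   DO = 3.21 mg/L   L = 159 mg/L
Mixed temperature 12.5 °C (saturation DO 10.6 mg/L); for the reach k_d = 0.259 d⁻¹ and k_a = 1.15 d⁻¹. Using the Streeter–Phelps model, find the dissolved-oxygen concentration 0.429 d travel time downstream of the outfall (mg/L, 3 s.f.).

Mixed DO = (28.2×8.76 + 1.29×3.21)/(28.2+1.29) = 251.2/29.49 = 8.517 mg/L.
Mixed L₀ = (28.2×3.71 + 1.29×159)/(29.49) = 309.7/29.49 = 10.50 mg/L.
Initial deficit D₀ = C_s − DO₀ = 10.6 − 8.517 = 2.083 mg/L.
D(0.429) = [0.259×10.50/(1.15−0.259)](e^(−0.259×0.429) − e^(−1.15×0.429)) + 2.083 e^(−1.15×0.429)
= 3.053 × (0.8948 − 0.6106) + 2.083 × 0.6106 = 2.140 mg/L.
DO = 10.6 − 2.140 = 8.460 mg/L.

DO ≈ 8.46 mg/L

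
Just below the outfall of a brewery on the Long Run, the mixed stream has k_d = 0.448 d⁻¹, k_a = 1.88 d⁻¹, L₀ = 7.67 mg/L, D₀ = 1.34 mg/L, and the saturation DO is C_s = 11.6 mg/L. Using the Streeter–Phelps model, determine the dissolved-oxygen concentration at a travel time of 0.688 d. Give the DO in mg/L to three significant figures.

k_d L₀/(k_a−k_d) = 0.448×7.67/(1.88−0.448) = 3.436/1.432 = 2.400 mg/L.
e^(−k_d t) = e^(−0.448×0.6880) = 0.7348; e^(−k_a t) = e^(−1.88×0.6880) = 0.2743.
D = 2.400 × (0.7348 − 0.2743) + 1.34 × 0.2743 = 1.105 + 0.3676 = 1.472 mg/L.
DO = C_s − D = 11.6 − 1.472 = 10.13 mg/L.

DO ≈ 10.1 mg/L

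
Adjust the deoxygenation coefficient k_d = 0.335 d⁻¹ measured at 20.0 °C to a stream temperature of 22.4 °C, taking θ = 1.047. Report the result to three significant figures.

k_d ≈ 0.374 d⁻¹

k_d(T₂) = k_d(T₁) · θ^(T₂−T₁) = 0.335 × 1.047^(22.4−20.0)
= 0.335 × 1.047^2.40 = 0.335 × 1.117 = 0.3740 d⁻¹.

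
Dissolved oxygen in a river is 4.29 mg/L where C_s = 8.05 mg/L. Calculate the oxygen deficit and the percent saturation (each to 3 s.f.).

D ≈ 3.76 mg/L; 53.3 % saturation

D = C_s − C = 8.05 − 4.29 = 3.76 mg/L.
% saturation = 4.29/8.05 × 100 = 53.3 %.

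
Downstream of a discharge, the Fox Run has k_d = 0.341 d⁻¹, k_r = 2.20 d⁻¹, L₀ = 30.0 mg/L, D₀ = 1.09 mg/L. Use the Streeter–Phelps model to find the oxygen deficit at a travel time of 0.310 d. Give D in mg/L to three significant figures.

k_d L₀/(k_r−k_d) = 0.341×30.0/(2.20−0.341) = 10.23/1.859 = 5.503 mg/L.
e^(−k_d t) = e^(−0.341×0.3100) = 0.8997; e^(−k_r t) = e^(−2.20×0.3100) = 0.5056.
D = 5.503 × (0.8997 − 0.5056) + 1.09 × 0.5056 = 2.169 + 0.5511 = 2.720 mg/L.

D ≈ 2.72 mg/L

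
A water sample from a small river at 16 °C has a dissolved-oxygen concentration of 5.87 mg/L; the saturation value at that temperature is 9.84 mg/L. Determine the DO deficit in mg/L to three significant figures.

D = C_s − C = 9.84 − 5.87 = 3.97 mg/L.

D ≈ 3.97 mg/L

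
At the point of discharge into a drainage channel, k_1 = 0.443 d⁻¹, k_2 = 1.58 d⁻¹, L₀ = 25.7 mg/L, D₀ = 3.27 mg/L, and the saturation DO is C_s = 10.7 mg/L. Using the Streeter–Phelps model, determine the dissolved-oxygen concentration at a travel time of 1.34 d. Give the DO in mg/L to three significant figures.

DO ≈ 5.98 mg/L

k_1 L₀/(k_2−k_1) = 0.443×25.7/(1.58−0.443) = 11.39/1.137 = 10.01 mg/L.
e^(−k_1 t) = e^(−0.443×1.340) = 0.5523; e^(−k_2 t) = e^(−1.58×1.340) = 0.1204.
D = 10.01 × (0.5523 − 0.1204) + 3.27 × 0.1204 = 4.325 + 0.3936 = 4.719 mg/L.
DO = C_s − D = 10.7 − 4.719 = 5.981 mg/L.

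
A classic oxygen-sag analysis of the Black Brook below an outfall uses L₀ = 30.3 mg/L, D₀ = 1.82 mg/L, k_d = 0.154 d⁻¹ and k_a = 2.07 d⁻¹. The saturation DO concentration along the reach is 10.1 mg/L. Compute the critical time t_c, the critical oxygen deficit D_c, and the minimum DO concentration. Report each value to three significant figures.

With k_a/k_d = 13.44 and 1 − D₀(k_a−k_d)/(k_d L₀) = 0.2527,
t_c = ln(13.44 × 0.2527) / (2.07 − 0.154) = ln(3.396) / 1.916 = 1.223/1.916 = 0.6382 d.
D_c = (k_d/k_a) L₀ e^(−k_d t_c) = (0.154/2.07) × 30.3 × e^(−0.154×0.6382) = 0.07440 × 30.3 × 0.9064 = 2.043 mg/L.
Minimum DO = C_s − D_c = 10.1 − 2.043 = 8.057 mg/L.

t_c ≈ 0.638 d; D_c ≈ 2.04 mg/L; min DO ≈ 8.06 mg/L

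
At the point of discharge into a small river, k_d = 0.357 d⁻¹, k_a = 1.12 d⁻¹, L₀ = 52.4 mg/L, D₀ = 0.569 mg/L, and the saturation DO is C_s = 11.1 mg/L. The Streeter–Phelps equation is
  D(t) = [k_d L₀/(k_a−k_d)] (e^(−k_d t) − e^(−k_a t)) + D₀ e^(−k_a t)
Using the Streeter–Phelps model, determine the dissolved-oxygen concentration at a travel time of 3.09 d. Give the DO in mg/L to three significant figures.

DO ≈ 3.72 mg/L

k_d L₀/(k_a−k_d) = 0.357×52.4/(1.12−0.357) = 18.71/0.7630 = 24.52 mg/L.
e^(−k_d t) = e^(−0.357×3.090) = 0.3318; e^(−k_a t) = e^(−1.12×3.090) = 0.03140.
D = 24.52 × (0.3318 − 0.03140) + 0.569 × 0.03140 = 7.366 + 0.01787 = 7.384 mg/L.
DO = C_s − D = 11.1 − 7.384 = 3.716 mg/L.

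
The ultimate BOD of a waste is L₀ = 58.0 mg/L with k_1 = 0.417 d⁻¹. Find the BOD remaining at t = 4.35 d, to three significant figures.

L_t = L₀ e^(−k_1 t) = 58.0 × e^(−0.417×4.35) = 58.0 × 0.1630 = 9.455 mg/L.

L ≈ 9.45 mg/L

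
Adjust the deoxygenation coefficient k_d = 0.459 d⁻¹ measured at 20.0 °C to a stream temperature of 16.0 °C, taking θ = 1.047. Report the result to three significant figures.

k_d ≈ 0.382 d⁻¹

k_d(T₂) = k_d(T₁) · θ^(T₂−T₁) = 0.459 × 1.047^(16.0−20.0)
= 0.459 × 1.047^-4.00 = 0.459 × 0.8322 = 0.3820 d⁻¹.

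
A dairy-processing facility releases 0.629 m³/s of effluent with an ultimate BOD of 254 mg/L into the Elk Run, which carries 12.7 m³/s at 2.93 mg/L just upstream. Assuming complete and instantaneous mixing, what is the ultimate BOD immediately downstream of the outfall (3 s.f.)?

Flow-weighted mixing: C = (Q_r C_r + Q_w C_w)/(Q_r + Q_w)
= (12.7×2.93 + 0.629×254)/(12.7 + 0.629) = 197.0/13.33 = 14.78 mg/L.

14.8 mg/L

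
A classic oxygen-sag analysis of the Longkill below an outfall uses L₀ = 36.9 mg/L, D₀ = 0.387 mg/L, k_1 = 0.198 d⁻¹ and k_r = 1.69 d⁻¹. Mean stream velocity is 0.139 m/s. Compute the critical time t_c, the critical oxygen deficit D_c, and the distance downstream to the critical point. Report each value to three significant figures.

t_c = [1/(k_r−k_1)] ln[(k_r/k_1)(1 − D₀(k_r−k_1)/(k_1 L₀))]
= [1/(1.69−0.198)] ln[(1.69/0.198)(1 − 0.387×1.492/(0.198×36.9))]
= (1/1.492) ln[8.535 × 0.9210] = 0.6702 × ln(7.861) = 0.6702 × 2.062 = 1.382 d.
D_c = (k_1/k_r) L₀ e^(−k_1 t_c) = (0.198/1.69) × 36.9 × e^(−0.198×1.382) = 0.1172 × 36.9 × 0.7606 = 3.288 mg/L.
x_c = v t_c = 0.139 m/s × 1.382 d × 86400 s/d = 16600 m ≈ 16.6 km.

t_c ≈ 1.38 d; D_c ≈ 3.29 mg/L; x_c ≈ 16.6 km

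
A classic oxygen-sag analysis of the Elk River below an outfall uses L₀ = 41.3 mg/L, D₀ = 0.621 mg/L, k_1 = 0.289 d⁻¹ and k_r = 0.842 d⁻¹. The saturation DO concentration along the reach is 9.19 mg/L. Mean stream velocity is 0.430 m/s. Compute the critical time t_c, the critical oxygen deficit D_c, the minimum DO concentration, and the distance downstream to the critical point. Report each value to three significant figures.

At the critical point dD/dt = 0, so k_1 L₀ e^(−k_1 t) = k_r D. Substituting D(t) from the Streeter–Phelps equation and solving for t gives
t_c = ln[(k_r/k_1)(1 − D₀(k_r−k_1)/(k_1 L₀))] / (k_r−k_1).
Here k_r−k_1 = 0.5530 d⁻¹ and 1 − D₀(k_r−k_1)/(k_1 L₀) = 1 − 0.621×0.5530/(0.289×41.3) = 0.9712, so
t_c = ln(2.913 × 0.9712) / 0.5530 = 1.040 / 0.5530 = 1.881 d.
L(t_c) = L₀ e^(−k_1 t_c) = 41.3 × 0.5807 = 23.98 mg/L, and at the critical point k_r D_c = k_1 L, so D_c = (0.289/0.842) × 23.98 = 8.231 mg/L.
Minimum DO = C_s − D_c = 9.19 − 8.231 = 0.9589 mg/L.
x_c = v t_c = 0.430 m/s × 1.881 d × 86400 s/d = 69880 m ≈ 69.9 km.

t_c ≈ 1.88 d; D_c ≈ 8.23 mg/L; min DO ≈ 0.959 mg/L; x_c ≈ 69.9 km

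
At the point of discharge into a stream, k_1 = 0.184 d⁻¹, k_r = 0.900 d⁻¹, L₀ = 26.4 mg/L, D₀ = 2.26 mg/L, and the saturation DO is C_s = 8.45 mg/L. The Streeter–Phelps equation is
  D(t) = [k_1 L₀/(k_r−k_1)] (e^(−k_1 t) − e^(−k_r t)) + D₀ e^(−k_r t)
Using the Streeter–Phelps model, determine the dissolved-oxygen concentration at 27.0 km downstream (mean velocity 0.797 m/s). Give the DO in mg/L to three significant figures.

DO ≈ 5.32 mg/L

Travel time t = x/v = 27.0 km / (0.797 m/s) = 27000 m / 0.797 m/s = 33880 s = 0.3921 d.
k_1 L₀/(k_r−k_1) = 0.184×26.4/(0.900−0.184) = 4.858/0.7160 = 6.784 mg/L.
e^(−k_1 t) = e^(−0.184×0.3921) = 0.9304; e^(−k_r t) = e^(−0.900×0.3921) = 0.7027.
D = 6.784 × (0.9304 − 0.7027) + 2.26 × 0.7027 = 1.545 + 1.588 = 3.133 mg/L.
DO = C_s − D = 8.45 − 3.133 = 5.317 mg/L.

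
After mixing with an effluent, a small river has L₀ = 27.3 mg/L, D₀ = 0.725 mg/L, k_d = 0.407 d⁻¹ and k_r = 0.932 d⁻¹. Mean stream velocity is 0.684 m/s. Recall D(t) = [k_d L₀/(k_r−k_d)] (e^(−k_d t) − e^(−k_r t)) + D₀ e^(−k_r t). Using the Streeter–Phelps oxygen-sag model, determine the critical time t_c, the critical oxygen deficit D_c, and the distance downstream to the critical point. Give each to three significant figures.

t_c ≈ 1.51 d; D_c ≈ 6.44 mg/L; x_c ≈ 89.3 km

At the critical point dD/dt = 0, so k_d L₀ e^(−k_d t) = k_r D. Substituting D(t) from the Streeter–Phelps equation and solving for t gives
t_c = ln[(k_r/k_d)(1 − D₀(k_r−k_d)/(k_d L₀))] / (k_r−k_d).
Here k_r−k_d = 0.5250 d⁻¹ and 1 − D₀(k_r−k_d)/(k_d L₀) = 1 − 0.725×0.5250/(0.407×27.3) = 0.9657, so
t_c = ln(2.290 × 0.9657) / 0.5250 = 0.7937 / 0.5250 = 1.512 d.
D_c = (k_d/k_r) L₀ e^(−k_d t_c) = (0.407/0.932) × 27.3 × e^(−0.407×1.512) = 0.4367 × 27.3 × 0.5405 = 6.444 mg/L.
x_c = v t_c = 0.684 m/s × 1.512 d × 86400 s/d = 89340 m ≈ 89.3 km.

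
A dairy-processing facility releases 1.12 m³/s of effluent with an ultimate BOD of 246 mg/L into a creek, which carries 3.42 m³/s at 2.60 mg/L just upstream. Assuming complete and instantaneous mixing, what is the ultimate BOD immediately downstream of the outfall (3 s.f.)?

62.6 mg/L

Flow-weighted mixing: C = (Q_r C_r + Q_w C_w)/(Q_r + Q_w)
= (3.42×2.60 + 1.12×246)/(3.42 + 1.12) = 284.4/4.540 = 62.65 mg/L.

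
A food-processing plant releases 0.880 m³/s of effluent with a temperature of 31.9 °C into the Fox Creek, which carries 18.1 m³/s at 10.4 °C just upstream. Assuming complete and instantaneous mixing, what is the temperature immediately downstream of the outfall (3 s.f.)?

Flow-weighted mixing: C = (Q_r C_r + Q_w C_w)/(Q_r + Q_w)
= (18.1×10.4 + 0.880×31.9)/(18.1 + 0.880) = 216.3/18.98 = 11.40 °C.

11.4 °C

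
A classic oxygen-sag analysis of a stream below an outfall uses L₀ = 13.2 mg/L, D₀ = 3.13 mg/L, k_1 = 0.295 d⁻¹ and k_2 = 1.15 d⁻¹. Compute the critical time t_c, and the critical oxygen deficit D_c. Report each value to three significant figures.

With k_2/k_1 = 3.898 and 1 − D₀(k_2−k_1)/(k_1 L₀) = 0.3128,
t_c = ln(3.898 × 0.3128) / (1.15 − 0.295) = ln(1.219) / 0.8550 = 0.1982/0.8550 = 0.2318 d.
L(t_c) = L₀ e^(−k_1 t_c) = 13.2 × 0.9339 = 12.33 mg/L, and at the critical point k_2 D_c = k_1 L, so D_c = (0.295/1.15) × 12.33 = 3.162 mg/L.

t_c ≈ 0.232 d; D_c ≈ 3.16 mg/L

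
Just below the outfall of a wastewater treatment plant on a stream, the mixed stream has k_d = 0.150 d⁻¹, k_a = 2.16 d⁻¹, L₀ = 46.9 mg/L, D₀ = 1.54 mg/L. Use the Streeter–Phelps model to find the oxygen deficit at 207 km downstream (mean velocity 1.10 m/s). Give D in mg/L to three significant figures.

D ≈ 2.51 mg/L

Travel time t = x/v = 207 km / (1.10 m/s) = 207000 m / 1.10 m/s = 188200 s = 2.178 d.
k_d L₀/(k_a−k_d) = 0.150×46.9/(2.16−0.150) = 7.035/2.010 = 3.500 mg/L.
e^(−k_d t) = e^(−0.150×2.178) = 0.7213; e^(−k_a t) = e^(−2.16×2.178) = 0.009054.
D = 3.500 × (0.7213 − 0.009054) + 1.54 × 0.009054 = 2.493 + 0.01394 = 2.507 mg/L.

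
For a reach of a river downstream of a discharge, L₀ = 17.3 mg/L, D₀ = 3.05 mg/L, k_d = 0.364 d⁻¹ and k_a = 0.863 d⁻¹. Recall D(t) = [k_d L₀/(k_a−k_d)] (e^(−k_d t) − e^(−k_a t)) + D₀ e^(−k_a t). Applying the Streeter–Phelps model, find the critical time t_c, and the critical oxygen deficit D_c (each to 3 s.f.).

At the critical point dD/dt = 0, so k_d L₀ e^(−k_d t) = k_a D. Substituting D(t) from the Streeter–Phelps equation and solving for t gives
t_c = ln[(k_a/k_d)(1 − D₀(k_a−k_d)/(k_d L₀))] / (k_a−k_d).
Here k_a−k_d = 0.4990 d⁻¹ and 1 − D₀(k_a−k_d)/(k_d L₀) = 1 − 3.05×0.4990/(0.364×17.3) = 0.7583, so
t_c = ln(2.371 × 0.7583) / 0.4990 = 0.5866 / 0.4990 = 1.176 d.
L(t_c) = L₀ e^(−k_d t_c) = 17.3 × 0.6519 = 11.28 mg/L, and at the critical point k_a D_c = k_d L, so D_c = (0.364/0.863) × 11.28 = 4.757 mg/L.

t_c ≈ 1.18 d; D_c ≈ 4.76 mg/L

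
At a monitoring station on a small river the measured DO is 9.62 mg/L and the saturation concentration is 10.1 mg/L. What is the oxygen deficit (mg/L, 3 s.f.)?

D = C_s − C = 10.1 − 9.62 = 0.480 mg/L.

D ≈ 0.480 mg/L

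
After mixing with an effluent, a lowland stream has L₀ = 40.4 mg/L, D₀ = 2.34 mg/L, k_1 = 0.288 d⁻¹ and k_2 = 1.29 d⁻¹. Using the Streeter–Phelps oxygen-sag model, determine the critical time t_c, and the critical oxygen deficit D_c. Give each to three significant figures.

At the critical point dD/dt = 0, so k_1 L₀ e^(−k_1 t) = k_2 D. Substituting D(t) from the Streeter–Phelps equation and solving for t gives
t_c = ln[(k_2/k_1)(1 − D₀(k_2−k_1)/(k_1 L₀))] / (k_2−k_1).
Here k_2−k_1 = 1.002 d⁻¹ and 1 − D₀(k_2−k_1)/(k_1 L₀) = 1 − 2.34×1.002/(0.288×40.4) = 0.7985, so
t_c = ln(4.479 × 0.7985) / 1.002 = 1.274 / 1.002 = 1.272 d.
L(t_c) = L₀ e^(−k_1 t_c) = 40.4 × 0.6933 = 28.01 mg/L, and at the critical point k_2 D_c = k_1 L, so D_c = (0.288/1.29) × 28.01 = 6.253 mg/L.

t_c ≈ 1.27 d; D_c ≈ 6.25 mg/L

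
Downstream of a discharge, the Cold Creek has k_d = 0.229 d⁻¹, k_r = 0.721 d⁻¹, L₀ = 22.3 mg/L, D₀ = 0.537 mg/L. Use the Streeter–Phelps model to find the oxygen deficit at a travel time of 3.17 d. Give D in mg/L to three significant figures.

D ≈ 4.02 mg/L

k_d L₀/(k_r−k_d) = 0.229×22.3/(0.721−0.229) = 5.107/0.4920 = 10.38 mg/L.
e^(−k_d t) = e^(−0.229×3.170) = 0.4839; e^(−k_r t) = e^(−0.721×3.170) = 0.1017.
D = 10.38 × (0.4839 − 0.1017) + 0.537 × 0.1017 = 3.967 + 0.05462 = 4.021 mg/L.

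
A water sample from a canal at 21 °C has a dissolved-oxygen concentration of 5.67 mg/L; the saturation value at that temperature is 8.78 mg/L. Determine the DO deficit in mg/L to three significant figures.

D = C_s − C = 8.78 − 5.67 = 3.11 mg/L.

D ≈ 3.11 mg/L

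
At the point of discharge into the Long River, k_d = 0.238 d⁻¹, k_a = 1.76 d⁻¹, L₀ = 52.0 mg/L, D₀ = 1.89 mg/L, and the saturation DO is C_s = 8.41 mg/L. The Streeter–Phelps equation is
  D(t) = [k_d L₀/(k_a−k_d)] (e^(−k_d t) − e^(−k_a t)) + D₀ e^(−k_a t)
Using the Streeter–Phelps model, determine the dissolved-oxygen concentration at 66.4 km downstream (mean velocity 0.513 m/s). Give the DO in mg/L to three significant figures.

DO ≈ 3.16 mg/L

Travel time t = x/v = 66.4 km / (0.513 m/s) = 66400 m / 0.513 m/s = 129400 s = 1.498 d.
k_d L₀/(k_a−k_d) = 0.238×52.0/(1.76−0.238) = 12.38/1.522 = 8.131 mg/L.
e^(−k_d t) = e^(−0.238×1.498) = 0.7001; e^(−k_a t) = e^(−1.76×1.498) = 0.07160.
D = 8.131 × (0.7001 − 0.07160) + 1.89 × 0.07160 = 5.111 + 0.1353 = 5.246 mg/L.
DO = C_s − D = 8.41 − 5.246 = 3.164 mg/L.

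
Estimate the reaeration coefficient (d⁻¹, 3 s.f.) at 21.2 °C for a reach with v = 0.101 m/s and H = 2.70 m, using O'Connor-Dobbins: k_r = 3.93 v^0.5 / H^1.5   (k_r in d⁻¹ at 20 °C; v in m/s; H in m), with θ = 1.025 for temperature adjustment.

k_r(20) = 3.93 × 0.101^0.5 / 2.70^1.5 = 3.93 × 0.3178 / 4.437 = 0.2815 d⁻¹.
k_r(21.2) = 0.2815 × 1.025^(21.2−20) = 0.2815 × 1.030 = 0.2900 d⁻¹.

k_r ≈ 0.290 d⁻¹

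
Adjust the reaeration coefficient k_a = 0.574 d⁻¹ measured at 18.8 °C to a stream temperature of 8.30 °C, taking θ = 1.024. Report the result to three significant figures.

k_a(T₂) = k_a(T₁) · θ^(T₂−T₁) = 0.574 × 1.024^(8.30−18.8)
= 0.574 × 1.024^-10.5 = 0.574 × 0.7796 = 0.4475 d⁻¹.

k_a ≈ 0.447 d⁻¹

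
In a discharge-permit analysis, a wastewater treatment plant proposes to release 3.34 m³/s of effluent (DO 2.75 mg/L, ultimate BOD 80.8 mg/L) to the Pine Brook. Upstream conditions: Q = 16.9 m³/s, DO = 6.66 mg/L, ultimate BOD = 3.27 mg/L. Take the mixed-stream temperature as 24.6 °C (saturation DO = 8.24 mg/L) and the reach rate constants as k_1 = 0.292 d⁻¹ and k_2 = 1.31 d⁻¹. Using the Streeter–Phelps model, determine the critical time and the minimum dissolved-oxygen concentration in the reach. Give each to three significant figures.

t_c ≈ 0.827 d; minimum DO ≈ 5.43 mg/L

Mixed DO = (16.9×6.66 + 3.34×2.75)/(16.9+3.34) = 121.7/20.24 = 6.015 mg/L.
Mixed L₀ = (16.9×3.27 + 3.34×80.8)/(20.24) = 325.1/20.24 = 16.06 mg/L.
Initial deficit D₀ = C_s − DO₀ = 8.24 − 6.015 = 2.225 mg/L.
t_c = (1/1.018) ln[(1.31/0.292)(1 − 2.225×1.018/(0.292×16.06))] = 0.9823 × ln(2.320) = 0.8266 d.
D_c = (0.292/1.31) × 16.06 × e^(−0.292×0.8266) = 0.2229 × 16.06 × 0.7856 = 2.813 mg/L.
Minimum DO = 8.24 − 2.813 = 5.427 mg/L.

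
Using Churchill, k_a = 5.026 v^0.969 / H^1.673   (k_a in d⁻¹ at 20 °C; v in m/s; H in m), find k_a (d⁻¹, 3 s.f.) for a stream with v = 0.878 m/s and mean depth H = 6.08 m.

k_a ≈ 0.216 d⁻¹

k_a = 5.026 × 0.878^0.969 / 6.08^1.673 = 5.026 × 0.8815 / 20.49 = 0.2163 d⁻¹.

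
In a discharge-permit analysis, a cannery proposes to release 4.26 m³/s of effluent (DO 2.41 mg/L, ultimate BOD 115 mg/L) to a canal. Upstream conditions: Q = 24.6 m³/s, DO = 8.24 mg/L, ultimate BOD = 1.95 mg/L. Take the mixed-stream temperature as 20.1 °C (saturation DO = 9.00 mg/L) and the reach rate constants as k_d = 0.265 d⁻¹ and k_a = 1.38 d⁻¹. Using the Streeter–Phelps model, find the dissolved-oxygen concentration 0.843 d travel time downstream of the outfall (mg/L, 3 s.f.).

DO ≈ 6.33 mg/L

Mixed DO = (24.6×8.24 + 4.26×2.41)/(24.6+4.26) = 213.0/28.86 = 7.379 mg/L.
Mixed L₀ = (24.6×1.95 + 4.26×115)/(28.86) = 537.9/28.86 = 18.64 mg/L.
Initial deficit D₀ = C_s − DO₀ = 9.00 − 7.379 = 1.621 mg/L.
D(0.843) = [0.265×18.64/(1.38−0.265)](e^(−0.265×0.843) − e^(−1.38×0.843)) + 1.621 e^(−1.38×0.843)
= 4.429 × (0.7998 − 0.3124) + 1.621 × 0.3124 = 2.665 mg/L.
DO = 9.00 − 2.665 = 6.335 mg/L.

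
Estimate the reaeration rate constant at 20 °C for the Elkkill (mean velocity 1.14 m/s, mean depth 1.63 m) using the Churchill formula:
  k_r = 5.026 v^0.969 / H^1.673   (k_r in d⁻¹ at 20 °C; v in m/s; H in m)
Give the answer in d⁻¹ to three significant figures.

k_r = 5.026 × 1.14^0.969 / 1.63^1.673 = 5.026 × 1.135 / 2.265 = 2.520 d⁻¹.

k_r ≈ 2.52 d⁻¹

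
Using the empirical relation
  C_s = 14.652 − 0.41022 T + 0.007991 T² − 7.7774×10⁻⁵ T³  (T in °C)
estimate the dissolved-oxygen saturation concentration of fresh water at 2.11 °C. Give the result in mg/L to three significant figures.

C_s ≈ 13.8 mg/L

C_s = 14.652 − 0.41022×2.11 + 0.007991×2.11² − 7.7774×10⁻⁵×2.11³ = 13.82 mg/L.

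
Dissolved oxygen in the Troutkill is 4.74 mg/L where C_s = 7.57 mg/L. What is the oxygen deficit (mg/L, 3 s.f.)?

D = C_s − C = 7.57 − 4.74 = 2.83 mg/L.

D ≈ 2.83 mg/L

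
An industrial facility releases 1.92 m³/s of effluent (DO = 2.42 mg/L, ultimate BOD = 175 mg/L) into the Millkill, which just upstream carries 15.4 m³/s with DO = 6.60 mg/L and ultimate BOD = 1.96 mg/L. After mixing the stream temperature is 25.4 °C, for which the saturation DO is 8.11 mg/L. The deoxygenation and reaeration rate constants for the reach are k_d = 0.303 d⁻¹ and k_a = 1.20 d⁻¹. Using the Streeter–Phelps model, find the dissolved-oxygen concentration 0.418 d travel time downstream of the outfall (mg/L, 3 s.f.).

Mixed DO = (15.4×6.60 + 1.92×2.42)/(15.4+1.92) = 106.3/17.32 = 6.137 mg/L.
Mixed L₀ = (15.4×1.96 + 1.92×175)/(17.32) = 366.2/17.32 = 21.14 mg/L.
Initial deficit D₀ = C_s − DO₀ = 8.11 − 6.137 = 1.973 mg/L.
D(0.418) = [0.303×21.14/(1.20−0.303)](e^(−0.303×0.418) − e^(−1.20×0.418)) + 1.973 e^(−1.20×0.418)
= 7.142 × (0.8810 − 0.6056) + 1.973 × 0.6056 = 3.162 mg/L.
DO = 8.11 − 3.162 = 4.948 mg/L.

DO ≈ 4.95 mg/L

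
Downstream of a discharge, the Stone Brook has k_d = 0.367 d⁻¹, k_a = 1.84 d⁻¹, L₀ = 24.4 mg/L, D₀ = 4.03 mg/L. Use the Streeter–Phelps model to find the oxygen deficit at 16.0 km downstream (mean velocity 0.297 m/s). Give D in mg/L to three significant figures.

D ≈ 4.19 mg/L

Travel time t = x/v = 16.0 km / (0.297 m/s) = 16000 m / 0.297 m/s = 53870 s = 0.6235 d.
k_d L₀/(k_a−k_d) = 0.367×24.4/(1.84−0.367) = 8.955/1.473 = 6.079 mg/L.
e^(−k_d t) = e^(−0.367×0.6235) = 0.7955; e^(−k_a t) = e^(−1.84×0.6235) = 0.3175.
D = 6.079 × (0.7955 − 0.3175) + 4.03 × 0.3175 = 2.906 + 1.280 = 4.185 mg/L.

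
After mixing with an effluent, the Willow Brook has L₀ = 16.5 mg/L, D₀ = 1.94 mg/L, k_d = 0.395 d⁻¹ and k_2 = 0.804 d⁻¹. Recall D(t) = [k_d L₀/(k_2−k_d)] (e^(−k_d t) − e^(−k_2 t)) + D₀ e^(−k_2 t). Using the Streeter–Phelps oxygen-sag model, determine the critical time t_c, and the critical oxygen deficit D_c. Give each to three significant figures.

t_c ≈ 1.42 d; D_c ≈ 4.63 mg/L

t_c = [1/(k_2−k_d)] ln[(k_2/k_d)(1 − D₀(k_2−k_d)/(k_d L₀))]
= [1/(0.804−0.395)] ln[(0.804/0.395)(1 − 1.94×0.4090/(0.395×16.5))]
= (1/0.4090) ln[2.035 × 0.8783] = 2.445 × ln(1.788) = 2.445 × 0.5809 = 1.420 d.
L(t_c) = L₀ e^(−k_d t_c) = 16.5 × 0.5706 = 9.415 mg/L, and at the critical point k_2 D_c = k_d L, so D_c = (0.395/0.804) × 9.415 = 4.626 mg/L.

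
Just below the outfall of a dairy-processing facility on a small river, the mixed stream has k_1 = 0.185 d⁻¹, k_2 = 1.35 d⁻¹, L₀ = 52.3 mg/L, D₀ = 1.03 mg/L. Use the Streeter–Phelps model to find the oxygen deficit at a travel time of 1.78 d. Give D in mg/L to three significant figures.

k_1 L₀/(k_2−k_1) = 0.185×52.3/(1.35−0.185) = 9.675/1.165 = 8.305 mg/L.
e^(−k_1 t) = e^(−0.185×1.780) = 0.7194; e^(−k_2 t) = e^(−1.35×1.780) = 0.09045.
D = 8.305 × (0.7194 − 0.09045) + 1.03 × 0.09045 = 5.224 + 0.09316 = 5.317 mg/L.

D ≈ 5.32 mg/L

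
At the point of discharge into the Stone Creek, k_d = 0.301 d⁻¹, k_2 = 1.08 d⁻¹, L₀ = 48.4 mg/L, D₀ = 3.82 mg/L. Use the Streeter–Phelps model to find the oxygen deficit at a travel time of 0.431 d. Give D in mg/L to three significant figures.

D ≈ 7.08 mg/L

k_d L₀/(k_2−k_d) = 0.301×48.4/(1.08−0.301) = 14.57/0.7790 = 18.70 mg/L.
e^(−k_d t) = e^(−0.301×0.4310) = 0.8783; e^(−k_2 t) = e^(−1.08×0.4310) = 0.6278.
D = 18.70 × (0.8783 − 0.6278) + 3.82 × 0.6278 = 4.685 + 2.398 = 7.083 mg/L.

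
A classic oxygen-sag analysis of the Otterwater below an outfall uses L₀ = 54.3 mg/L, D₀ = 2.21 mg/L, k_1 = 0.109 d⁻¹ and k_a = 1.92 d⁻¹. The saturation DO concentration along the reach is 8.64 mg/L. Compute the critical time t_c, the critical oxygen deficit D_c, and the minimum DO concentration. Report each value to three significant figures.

With k_a/k_1 = 17.61 and 1 − D₀(k_a−k_1)/(k_1 L₀) = 0.3238,
t_c = ln(17.61 × 0.3238) / (1.92 − 0.109) = ln(5.703) / 1.811 = 1.741/1.811 = 0.9614 d.
L(t_c) = L₀ e^(−k_1 t_c) = 54.3 × 0.9005 = 48.90 mg/L, and at the critical point k_a D_c = k_1 L, so D_c = (0.109/1.92) × 48.90 = 2.776 mg/L.
Minimum DO = C_s − D_c = 8.64 − 2.776 = 5.864 mg/L.

t_c ≈ 0.961 d; D_c ≈ 2.78 mg/L; min DO ≈ 5.86 mg/L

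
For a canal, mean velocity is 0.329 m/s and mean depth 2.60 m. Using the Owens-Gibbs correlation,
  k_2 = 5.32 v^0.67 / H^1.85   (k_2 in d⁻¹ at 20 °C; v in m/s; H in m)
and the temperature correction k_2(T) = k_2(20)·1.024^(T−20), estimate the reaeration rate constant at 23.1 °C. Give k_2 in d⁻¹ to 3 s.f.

k_2(20) = 5.32 × 0.329^0.67 / 2.60^1.85 = 5.32 × 0.4748 / 5.857 = 0.4313 d⁻¹.
k_2(23.1) = 0.4313 × 1.024^(23.1−20) = 0.4313 × 1.076 = 0.4642 d⁻¹.

k_2 ≈ 0.464 d⁻¹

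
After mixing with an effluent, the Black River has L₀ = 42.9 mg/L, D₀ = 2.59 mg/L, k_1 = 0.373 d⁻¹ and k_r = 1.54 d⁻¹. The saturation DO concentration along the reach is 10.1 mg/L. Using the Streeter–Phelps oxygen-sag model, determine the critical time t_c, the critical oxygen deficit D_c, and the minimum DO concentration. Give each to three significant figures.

t_c ≈ 1.04 d; D_c ≈ 7.06 mg/L; min DO ≈ 3.04 mg/L

With k_r/k_1 = 4.129 and 1 − D₀(k_r−k_1)/(k_1 L₀) = 0.8111,
t_c = ln(4.129 × 0.8111) / (1.54 − 0.373) = ln(3.349) / 1.167 = 1.209/1.167 = 1.036 d.
D_c = (k_1/k_r) L₀ e^(−k_1 t_c) = (0.373/1.54) × 42.9 × e^(−0.373×1.036) = 0.2422 × 42.9 × 0.6796 = 7.061 mg/L.
Minimum DO = C_s − D_c = 10.1 − 7.061 = 3.039 mg/L.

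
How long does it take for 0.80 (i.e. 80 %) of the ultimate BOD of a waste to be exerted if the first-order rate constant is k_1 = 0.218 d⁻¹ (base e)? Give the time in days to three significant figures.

y/L₀ = 1 − e^(−k_1 t) = 0.80 ⇒ e^(−k_1 t) = 0.200
t = −ln(0.200) / 0.218 = 1.609 / 0.218 = 7.383 d.

t ≈ 7.38 d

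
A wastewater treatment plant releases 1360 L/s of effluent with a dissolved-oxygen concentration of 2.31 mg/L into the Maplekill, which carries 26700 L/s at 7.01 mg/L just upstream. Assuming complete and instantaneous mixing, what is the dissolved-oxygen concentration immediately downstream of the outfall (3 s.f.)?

Flow-weighted mixing: C = (Q_r C_r + Q_w C_w)/(Q_r + Q_w)
= (26700×7.01 + 1360×2.31)/(26700 + 1360) = 190300/28060 = 6.782 mg/L.

6.78 mg/L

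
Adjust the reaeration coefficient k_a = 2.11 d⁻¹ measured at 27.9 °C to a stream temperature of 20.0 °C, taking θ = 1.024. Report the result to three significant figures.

k_a(T₂) = k_a(T₁) · θ^(T₂−T₁) = 2.11 × 1.024^(20.0−27.9)
= 2.11 × 1.024^-7.90 = 2.11 × 0.8291 = 1.749 d⁻¹.

k_a ≈ 1.75 d⁻¹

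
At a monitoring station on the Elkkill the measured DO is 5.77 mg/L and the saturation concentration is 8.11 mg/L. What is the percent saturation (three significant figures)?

71.1 % saturation

% saturation = C/C_s × 100 = 5.77/8.11 × 100 = 71.1 %.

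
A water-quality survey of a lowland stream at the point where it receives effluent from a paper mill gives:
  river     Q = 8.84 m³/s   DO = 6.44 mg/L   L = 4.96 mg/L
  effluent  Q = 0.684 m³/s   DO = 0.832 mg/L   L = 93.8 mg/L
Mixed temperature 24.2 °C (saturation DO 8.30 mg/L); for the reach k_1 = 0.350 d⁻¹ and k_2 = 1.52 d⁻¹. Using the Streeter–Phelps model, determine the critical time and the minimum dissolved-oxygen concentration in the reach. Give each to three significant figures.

t_c ≈ 0.315 d; minimum DO ≈ 5.96 mg/L

Mixed DO = (8.84×6.44 + 0.684×0.832)/(8.84+0.684) = 57.50/9.524 = 6.037 mg/L.
Mixed L₀ = (8.84×4.96 + 0.684×93.8)/(9.524) = 108.0/9.524 = 11.34 mg/L.
Initial deficit D₀ = C_s − DO₀ = 8.30 − 6.037 = 2.263 mg/L.
t_c = (1/1.170) ln[(1.52/0.350)(1 − 2.263×1.170/(0.350×11.34))] = 0.8547 × ln(1.446) = 0.3153 d.
D_c = (0.350/1.52) × 11.34 × e^(−0.350×0.3153) = 0.2303 × 11.34 × 0.8955 = 2.338 mg/L.
Minimum DO = 8.30 − 2.338 = 5.962 mg/L.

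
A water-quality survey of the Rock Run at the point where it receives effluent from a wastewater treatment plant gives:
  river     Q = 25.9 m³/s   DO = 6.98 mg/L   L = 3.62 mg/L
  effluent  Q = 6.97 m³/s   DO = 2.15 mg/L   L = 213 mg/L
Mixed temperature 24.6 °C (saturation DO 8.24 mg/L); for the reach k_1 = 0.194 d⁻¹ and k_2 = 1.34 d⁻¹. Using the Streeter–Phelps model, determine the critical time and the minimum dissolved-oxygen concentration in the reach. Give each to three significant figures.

t_c ≈ 1.40 d; minimum DO ≈ 2.94 mg/L

Mixed DO = (25.9×6.98 + 6.97×2.15)/(25.9+6.97) = 195.8/32.87 = 5.956 mg/L.
Mixed L₀ = (25.9×3.62 + 6.97×213)/(32.87) = 1578/32.87 = 48.02 mg/L.
Initial deficit D₀ = C_s − DO₀ = 8.24 − 5.956 = 2.284 mg/L.
t_c = (1/1.146) ln[(1.34/0.194)(1 − 2.284×1.146/(0.194×48.02))] = 0.8726 × ln(4.966) = 1.398 d.
D_c = (0.194/1.34) × 48.02 × e^(−0.194×1.398) = 0.1448 × 48.02 × 0.7624 = 5.300 mg/L.
Minimum DO = 8.24 − 5.300 = 2.940 mg/L.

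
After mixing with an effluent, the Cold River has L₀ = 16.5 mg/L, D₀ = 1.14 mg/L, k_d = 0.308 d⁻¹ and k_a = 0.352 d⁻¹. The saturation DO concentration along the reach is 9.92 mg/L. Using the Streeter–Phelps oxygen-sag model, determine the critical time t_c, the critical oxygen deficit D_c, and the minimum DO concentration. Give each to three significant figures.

With k_a/k_d = 1.143 and 1 − D₀(k_a−k_d)/(k_d L₀) = 0.9901,
t_c = ln(1.143 × 0.9901) / (0.352 − 0.308) = ln(1.132) / 0.04400 = 0.1236/0.04400 = 2.809 d.
D_c = (k_d/k_a) L₀ e^(−k_d t_c) = (0.308/0.352) × 16.5 × e^(−0.308×2.809) = 0.8750 × 16.5 × 0.4209 = 6.077 mg/L.
Minimum DO = C_s − D_c = 9.92 − 6.077 = 3.843 mg/L.

t_c ≈ 2.81 d; D_c ≈ 6.08 mg/L; min DO ≈ 3.84 mg/L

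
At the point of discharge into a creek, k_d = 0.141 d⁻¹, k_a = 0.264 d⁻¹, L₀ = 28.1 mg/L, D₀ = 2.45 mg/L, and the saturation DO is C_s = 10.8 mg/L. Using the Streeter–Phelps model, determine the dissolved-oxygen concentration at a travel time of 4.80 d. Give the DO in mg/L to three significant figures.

k_d L₀/(k_a−k_d) = 0.141×28.1/(0.264−0.141) = 3.962/0.1230 = 32.21 mg/L.
e^(−k_d t) = e^(−0.141×4.800) = 0.5082; e^(−k_a t) = e^(−0.264×4.800) = 0.2816.
D = 32.21 × (0.5082 − 0.2816) + 2.45 × 0.2816 = 7.300 + 0.6900 = 7.990 mg/L.
DO = C_s − D = 10.8 − 7.990 = 2.810 mg/L.

DO ≈ 2.81 mg/L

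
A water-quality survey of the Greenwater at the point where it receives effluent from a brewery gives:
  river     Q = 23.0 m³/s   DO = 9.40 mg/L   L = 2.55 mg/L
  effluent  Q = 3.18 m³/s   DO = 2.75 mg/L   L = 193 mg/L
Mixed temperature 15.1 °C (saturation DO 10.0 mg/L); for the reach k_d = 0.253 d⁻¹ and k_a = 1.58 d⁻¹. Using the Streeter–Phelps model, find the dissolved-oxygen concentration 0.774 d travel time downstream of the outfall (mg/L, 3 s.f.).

Mixed DO = (23.0×9.40 + 3.18×2.75)/(23.0+3.18) = 224.9/26.18 = 8.592 mg/L.
Mixed L₀ = (23.0×2.55 + 3.18×193)/(26.18) = 672.4/26.18 = 25.68 mg/L.
Initial deficit D₀ = C_s − DO₀ = 10.0 − 8.592 = 1.408 mg/L.
D(0.774) = [0.253×25.68/(1.58−0.253)](e^(−0.253×0.774) − e^(−1.58×0.774)) + 1.408 e^(−1.58×0.774)
= 4.897 × (0.8222 − 0.2944) + 1.408 × 0.2944 = 2.999 mg/L.
DO = 10.0 − 2.999 = 7.001 mg/L.

DO ≈ 7.00 mg/L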